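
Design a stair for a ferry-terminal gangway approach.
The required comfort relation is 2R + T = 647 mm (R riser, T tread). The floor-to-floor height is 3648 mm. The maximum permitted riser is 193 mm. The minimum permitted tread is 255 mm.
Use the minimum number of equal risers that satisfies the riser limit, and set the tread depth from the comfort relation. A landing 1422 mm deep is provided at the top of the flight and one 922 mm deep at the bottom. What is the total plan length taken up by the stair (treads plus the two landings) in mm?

7078 mm

3648 / 193 = 18.90, so 19 risers are needed.
Riser R = 3648 / 19 = 192 mm, within the 193 mm limit.
T = 647 − 2·192 = 263 mm, which satisfies the 255 mm minimum.
Treads = 19 − 1 = 18; going = 18 × 263 = 4734 mm.
Enclosure = 4734 + 1422 + 922 = 7078 mm.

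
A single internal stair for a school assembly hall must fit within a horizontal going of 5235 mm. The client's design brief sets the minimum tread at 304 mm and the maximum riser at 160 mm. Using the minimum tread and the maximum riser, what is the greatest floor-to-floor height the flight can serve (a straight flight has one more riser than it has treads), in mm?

5235 / 304 = 17.22, so 17 treads fit.
Risers = treads + 1 = 18.
Maximum height = 18 × 160 = 2880 mm.

2880 mm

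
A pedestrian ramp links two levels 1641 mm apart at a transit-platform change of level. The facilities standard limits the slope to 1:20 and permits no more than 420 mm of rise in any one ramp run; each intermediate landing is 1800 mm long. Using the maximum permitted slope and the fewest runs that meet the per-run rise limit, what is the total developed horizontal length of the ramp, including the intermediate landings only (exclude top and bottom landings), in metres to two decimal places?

38.22 m

1641 / 420 = 3.91, so 4 ramp runs are needed. That means 3 intermediate landings.
Horizontal run for 1641 mm of rise at 1:20 is 1641 × 20 = 32820 mm.
3 intermediate landings contribute 3 × 1800 = 5400 mm.
Total developed length = 32820 + 5400 = 38220 mm.
= 38.22 m.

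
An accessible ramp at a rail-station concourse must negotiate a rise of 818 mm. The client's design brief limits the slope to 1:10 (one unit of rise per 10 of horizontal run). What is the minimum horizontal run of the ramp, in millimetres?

Run = rise × 10 = 818 × 10 = 8180 mm.

8180 mm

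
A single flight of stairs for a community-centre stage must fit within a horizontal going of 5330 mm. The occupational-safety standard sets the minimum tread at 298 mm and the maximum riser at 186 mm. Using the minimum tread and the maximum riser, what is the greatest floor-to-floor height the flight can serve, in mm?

3348 mm

5330 / 298 = 17.89, so 17 treads fit.
Risers = treads + 1 = 18.
Maximum height = 18 × 186 = 3348 mm.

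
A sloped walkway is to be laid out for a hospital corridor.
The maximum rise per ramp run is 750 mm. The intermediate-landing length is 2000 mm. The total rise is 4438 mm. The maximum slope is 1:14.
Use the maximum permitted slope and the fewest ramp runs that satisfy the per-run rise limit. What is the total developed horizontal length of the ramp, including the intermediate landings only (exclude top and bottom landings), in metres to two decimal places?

72.13 m

At most 750 each: 4438/750 = 5.92, giving 6 ramp runs. That means 5 intermediate landings.
Ramp run (horizontal) at 1:14: 4438 × 14 = 62132 mm.
Intermediate landings: 5 × 2000 = 10000 mm.
Total developed length = 62132 + 10000 = 72132 mm.
= 72.13 m.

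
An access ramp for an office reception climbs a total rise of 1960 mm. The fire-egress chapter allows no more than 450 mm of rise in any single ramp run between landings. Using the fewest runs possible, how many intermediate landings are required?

4 intermediate landings

At most 450 each: 1960/450 = 4.36, giving 5 ramp runs.
5 runs are separated by 4 intermediate landings.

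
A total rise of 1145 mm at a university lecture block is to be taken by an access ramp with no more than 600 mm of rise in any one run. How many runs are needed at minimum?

1145 / 600 = 1.91, so 2 ramp runs are needed.

2 runs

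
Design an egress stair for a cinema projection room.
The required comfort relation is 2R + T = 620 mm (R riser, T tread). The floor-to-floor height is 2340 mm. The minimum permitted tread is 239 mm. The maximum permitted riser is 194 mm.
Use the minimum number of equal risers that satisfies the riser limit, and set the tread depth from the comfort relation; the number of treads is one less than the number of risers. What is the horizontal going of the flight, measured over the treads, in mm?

2340 / 194 = 12.06, so 13 risers are needed.
Riser R = 2340 / 13 = 180 mm, within the 194 mm limit.
T = 620 − 2·180 = 260 mm, which satisfies the 239 mm minimum.
Going = (13 − 1) × 260 = 3120 mm.

3120 mm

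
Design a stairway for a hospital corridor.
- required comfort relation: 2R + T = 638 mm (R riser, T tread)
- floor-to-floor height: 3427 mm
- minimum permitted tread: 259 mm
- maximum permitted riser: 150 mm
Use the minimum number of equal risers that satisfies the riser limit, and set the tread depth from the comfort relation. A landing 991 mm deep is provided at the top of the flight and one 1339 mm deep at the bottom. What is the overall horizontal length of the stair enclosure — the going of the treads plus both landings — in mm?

3427 / 150 = 22.847 → round up to 23 risers.
Each riser is 3427/23 = 149 mm (≤ 150 mm).
Tread T = 638 − 2 × 149 = 340 mm (≥ 259 mm).
Going = (23 − 1) × 340 = 7480 mm.
Add landings: 7480 + 991 + 1339 = 9810 mm.

9810 mm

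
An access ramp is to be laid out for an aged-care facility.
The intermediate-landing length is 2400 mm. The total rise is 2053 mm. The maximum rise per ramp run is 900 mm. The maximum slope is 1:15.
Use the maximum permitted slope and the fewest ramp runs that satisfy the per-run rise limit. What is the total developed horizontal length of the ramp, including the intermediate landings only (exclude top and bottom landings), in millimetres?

⌈2053/900⌉ = 3 ramp runs. That means 2 intermediate landings.
Ramp run (horizontal) at 1:15: 2053 × 15 = 30795 mm.
2 intermediate landings contribute 2 × 2400 = 4800 mm.
Developed length = 30795 + 4800 = 35595 mm.

35595 mm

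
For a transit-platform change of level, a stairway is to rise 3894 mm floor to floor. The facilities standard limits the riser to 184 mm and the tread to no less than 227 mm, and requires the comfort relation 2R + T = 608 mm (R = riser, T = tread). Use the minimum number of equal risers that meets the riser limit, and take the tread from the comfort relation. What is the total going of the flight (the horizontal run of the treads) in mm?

3894 / 184 = 21.16, so 22 risers are needed.
Each riser is 3894/22 = 177 mm (≤ 184 mm).
T = 608 − 2·177 = 254 mm, which satisfies the 227 mm minimum.
Going = (22 − 1) × 254 = 5334 mm.

5334 mm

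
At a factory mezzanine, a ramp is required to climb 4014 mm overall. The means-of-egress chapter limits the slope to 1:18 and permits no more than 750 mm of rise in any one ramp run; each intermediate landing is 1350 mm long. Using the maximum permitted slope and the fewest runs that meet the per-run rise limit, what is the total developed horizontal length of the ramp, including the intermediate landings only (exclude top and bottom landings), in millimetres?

79002 mm

4014 / 750 = 5.35, so 6 ramp runs are needed. That means 5 intermediate landings.
Horizontal run for 4014 mm of rise at 1:18 is 4014 × 18 = 72252 mm.
5 intermediate landings contribute 5 × 1350 = 6750 mm.
Developed length = 72252 + 6750 = 79002 mm.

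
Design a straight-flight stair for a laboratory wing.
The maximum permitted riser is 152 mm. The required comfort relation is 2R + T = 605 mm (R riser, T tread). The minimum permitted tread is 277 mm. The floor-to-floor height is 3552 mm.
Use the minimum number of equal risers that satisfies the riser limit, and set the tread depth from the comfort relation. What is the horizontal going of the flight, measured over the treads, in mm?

3552 / 152 = 23.368 → round up to 24 risers.
Riser R = 3552 / 24 = 148 mm, within the 152 mm limit.
T = 605 − 2·148 = 309 mm, which satisfies the 277 mm minimum.
Going = (24 − 1) × 309 = 7107 mm.

7107 mm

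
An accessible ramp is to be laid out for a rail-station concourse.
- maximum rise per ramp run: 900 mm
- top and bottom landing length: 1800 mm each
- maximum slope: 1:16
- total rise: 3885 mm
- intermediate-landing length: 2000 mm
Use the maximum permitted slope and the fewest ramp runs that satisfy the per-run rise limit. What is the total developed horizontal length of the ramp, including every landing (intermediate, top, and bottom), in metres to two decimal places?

73.76 m

3885 / 900 = 4.32, so 5 ramp runs are needed. That means 4 intermediate landings.
Horizontal run for 3885 mm of rise at 1:16 is 3885 × 16 = 62160 mm.
Intermediate landings: 4 × 2000 = 8000 mm.
Top and bottom landings: 2 × 1800 = 3600 mm.
Total = 62160 + 8000 + 3600 = 73760 mm.
= 73.76 m.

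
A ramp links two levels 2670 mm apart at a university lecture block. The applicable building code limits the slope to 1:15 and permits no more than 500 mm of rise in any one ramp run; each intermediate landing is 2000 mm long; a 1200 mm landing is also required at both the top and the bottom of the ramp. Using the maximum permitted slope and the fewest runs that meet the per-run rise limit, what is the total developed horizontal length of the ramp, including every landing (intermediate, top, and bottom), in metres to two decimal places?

2670 / 500 = 5.340 → round up to 6 ramp runs. That means 5 intermediate landings.
Horizontal run for 2670 mm of rise at 1:15 is 2670 × 15 = 40050 mm.
Intermediate landings: 5 × 2000 = 10000 mm.
Top and bottom landings: 2 × 1200 = 2400 mm.
Total = 40050 + 10000 + 2400 = 52450 mm.
= 52.45 m.

52.45 m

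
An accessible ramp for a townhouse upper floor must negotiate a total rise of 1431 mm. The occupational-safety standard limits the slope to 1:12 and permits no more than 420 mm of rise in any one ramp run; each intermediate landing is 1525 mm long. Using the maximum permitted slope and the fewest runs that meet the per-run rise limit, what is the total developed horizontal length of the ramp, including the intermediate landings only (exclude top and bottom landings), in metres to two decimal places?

⌈1431/420⌉ = 4 ramp runs. That means 3 intermediate landings.
Ramp run (horizontal) at 1:12: 1431 × 12 = 17172 mm.
Intermediate landings: 3 × 1525 = 4575 mm.
Total developed length = 17172 + 4575 = 21747 mm.
= 21.75 m.

21.75 m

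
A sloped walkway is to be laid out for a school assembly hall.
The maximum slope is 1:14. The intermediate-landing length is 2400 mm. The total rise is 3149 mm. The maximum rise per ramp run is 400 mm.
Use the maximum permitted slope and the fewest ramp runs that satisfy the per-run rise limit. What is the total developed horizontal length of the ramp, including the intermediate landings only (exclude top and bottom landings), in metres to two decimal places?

At most 400 each: 3149/400 = 7.87, giving 8 ramp runs. That means 7 intermediate landings.
Horizontal run for 3149 mm of rise at 1:14 is 3149 × 14 = 44086 mm.
7 intermediate landings contribute 7 × 2400 = 16800 mm.
Developed length = 44086 + 16800 = 60886 mm.
= 60.89 m.

60.89 m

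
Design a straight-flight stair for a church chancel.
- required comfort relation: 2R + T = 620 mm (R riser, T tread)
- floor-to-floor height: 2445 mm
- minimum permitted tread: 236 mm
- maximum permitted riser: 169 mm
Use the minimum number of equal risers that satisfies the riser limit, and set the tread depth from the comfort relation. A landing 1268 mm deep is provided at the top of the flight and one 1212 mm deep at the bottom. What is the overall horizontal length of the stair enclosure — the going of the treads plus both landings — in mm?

⌈2445/169⌉ = 15 risers.
R = 2445 ÷ 15 = 163 mm.
Tread T = 620 − 2 × 163 = 294 mm (≥ 236 mm).
Going = (15 − 1) × 294 = 4116 mm.
Enclosure = 4116 + 1268 + 1212 = 6596 mm.

6596 mm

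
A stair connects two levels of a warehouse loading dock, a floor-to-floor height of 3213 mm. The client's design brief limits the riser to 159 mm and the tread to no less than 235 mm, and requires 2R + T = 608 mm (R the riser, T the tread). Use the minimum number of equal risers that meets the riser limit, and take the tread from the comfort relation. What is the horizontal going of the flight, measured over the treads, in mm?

6040 mm

3213 / 159 = 20.208 → round up to 21 risers.
R = 3213 ÷ 21 = 153 mm.
Tread T = 608 − 2 × 153 = 302 mm (≥ 235 mm).
Treads = 21 − 1 = 20; going = 20 × 302 = 6040 mm.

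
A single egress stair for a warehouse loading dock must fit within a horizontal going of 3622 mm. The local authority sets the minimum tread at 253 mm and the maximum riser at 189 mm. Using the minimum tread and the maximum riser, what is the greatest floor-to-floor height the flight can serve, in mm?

2835 mm

3622 / 253 = 14.32, so 14 treads fit.
Risers = treads + 1 = 15.
Maximum height = 15 × 189 = 2835 mm.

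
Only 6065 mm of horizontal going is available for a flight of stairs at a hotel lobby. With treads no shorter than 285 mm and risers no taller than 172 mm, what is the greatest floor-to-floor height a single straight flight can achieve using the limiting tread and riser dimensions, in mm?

3784 mm

Treads that fit: ⌊6065 / 285⌋ = 21.
Risers = treads + 1 = 22.
Maximum height = 22 × 172 = 3784 mm.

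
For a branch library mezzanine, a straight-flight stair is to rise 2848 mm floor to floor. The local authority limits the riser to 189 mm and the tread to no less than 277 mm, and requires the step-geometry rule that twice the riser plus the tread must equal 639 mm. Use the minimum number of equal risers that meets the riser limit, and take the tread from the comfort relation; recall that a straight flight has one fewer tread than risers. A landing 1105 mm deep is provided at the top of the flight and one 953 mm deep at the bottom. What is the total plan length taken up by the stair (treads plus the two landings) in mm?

6303 mm

2848 / 189 = 15.069 → round up to 16 risers.
Each riser is 2848/16 = 178 mm (≤ 189 mm).
From 2R + T = 639: T = 639 − 356 = 283 mm.
16 risers give 15 treads; going = 15 × 283 = 4245 mm.
Enclosure = 4245 + 1105 + 953 = 6303 mm.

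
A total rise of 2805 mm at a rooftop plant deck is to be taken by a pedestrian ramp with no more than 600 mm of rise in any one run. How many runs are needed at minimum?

At most 600 each: 2805/600 = 4.67, giving 5 ramp runs.

5 runs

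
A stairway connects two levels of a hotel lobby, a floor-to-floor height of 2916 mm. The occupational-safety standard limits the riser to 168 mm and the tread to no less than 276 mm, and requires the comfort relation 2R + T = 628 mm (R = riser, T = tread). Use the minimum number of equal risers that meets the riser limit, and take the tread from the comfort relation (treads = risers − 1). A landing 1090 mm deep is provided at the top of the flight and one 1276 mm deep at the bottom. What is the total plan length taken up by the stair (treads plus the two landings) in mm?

At most 168 each: 2916/168 = 17.36, giving 18 risers.
Each riser is 2916/18 = 162 mm (≤ 168 mm).
Tread T = 628 − 2 × 162 = 304 mm (≥ 276 mm).
18 risers give 17 treads; going = 17 × 304 = 5168 mm.
Add landings: 5168 + 1090 + 1276 = 7534 mm.

7534 mm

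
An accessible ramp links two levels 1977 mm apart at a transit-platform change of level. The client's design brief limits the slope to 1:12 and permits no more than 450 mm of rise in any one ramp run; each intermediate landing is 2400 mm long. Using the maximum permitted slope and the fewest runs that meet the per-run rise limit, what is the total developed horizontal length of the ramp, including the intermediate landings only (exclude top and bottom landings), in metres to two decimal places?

33.32 m

⌈1977/450⌉ = 5 ramp runs. That means 4 intermediate landings.
Ramp run (horizontal) at 1:12: 1977 × 12 = 23724 mm.
4 intermediate landings contribute 4 × 2400 = 9600 mm.
Developed length = 23724 + 9600 = 33324 mm.
= 33.32 m.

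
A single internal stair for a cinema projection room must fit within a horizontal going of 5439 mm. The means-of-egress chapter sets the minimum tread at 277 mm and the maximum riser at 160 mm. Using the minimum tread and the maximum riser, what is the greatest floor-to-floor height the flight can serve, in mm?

Treads that fit: ⌊5439 / 277⌋ = 19.
Risers = treads + 1 = 20.
Maximum height = 20 × 160 = 3200 mm.

3200 mm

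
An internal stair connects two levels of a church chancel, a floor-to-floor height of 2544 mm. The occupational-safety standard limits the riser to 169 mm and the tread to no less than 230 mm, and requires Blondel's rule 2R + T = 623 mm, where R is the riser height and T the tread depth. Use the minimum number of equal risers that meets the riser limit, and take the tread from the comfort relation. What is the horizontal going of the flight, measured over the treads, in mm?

4575 mm

2544 / 169 = 15.05, so 16 risers are needed.
R = 2544 ÷ 16 = 159 mm.
Tread T = 623 − 2 × 159 = 305 mm (≥ 230 mm).
Going = (16 − 1) × 305 = 4575 mm.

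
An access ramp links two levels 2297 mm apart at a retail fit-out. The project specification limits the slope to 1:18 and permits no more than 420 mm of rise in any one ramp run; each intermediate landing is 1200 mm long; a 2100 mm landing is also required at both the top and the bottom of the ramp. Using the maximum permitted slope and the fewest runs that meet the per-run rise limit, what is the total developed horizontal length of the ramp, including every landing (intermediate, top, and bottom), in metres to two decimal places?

At most 420 each: 2297/420 = 5.47, giving 6 ramp runs. That means 5 intermediate landings.
Horizontal run for 2297 mm of rise at 1:18 is 2297 × 18 = 41346 mm.
Intermediate landings: 5 × 1200 = 6000 mm.
Top and bottom landings: 2 × 2100 = 4200 mm.
Total = 41346 + 6000 + 4200 = 51546 mm.
= 51.55 m.

51.55 m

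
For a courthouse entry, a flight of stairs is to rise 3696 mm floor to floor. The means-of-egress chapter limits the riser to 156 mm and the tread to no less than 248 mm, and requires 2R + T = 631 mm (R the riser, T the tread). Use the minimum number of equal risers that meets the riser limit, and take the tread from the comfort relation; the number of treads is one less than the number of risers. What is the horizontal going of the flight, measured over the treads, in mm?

At most 156 each: 3696/156 = 23.69, giving 24 risers.
R = 3696 ÷ 24 = 154 mm.
From 2R + T = 631: T = 631 − 308 = 323 mm.
24 risers give 23 treads; going = 23 × 323 = 7429 mm.

7429 mm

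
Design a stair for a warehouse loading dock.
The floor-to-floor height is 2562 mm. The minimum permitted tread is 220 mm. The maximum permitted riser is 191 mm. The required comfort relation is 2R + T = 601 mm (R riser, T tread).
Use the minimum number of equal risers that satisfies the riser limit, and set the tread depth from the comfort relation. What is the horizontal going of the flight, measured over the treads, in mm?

2562 / 191 = 13.414 → round up to 14 risers.
Each riser is 2562/14 = 183 mm (≤ 191 mm).
T = 601 − 2·183 = 235 mm, which satisfies the 220 mm minimum.
14 risers give 13 treads; going = 13 × 235 = 3055 mm.

3055 mm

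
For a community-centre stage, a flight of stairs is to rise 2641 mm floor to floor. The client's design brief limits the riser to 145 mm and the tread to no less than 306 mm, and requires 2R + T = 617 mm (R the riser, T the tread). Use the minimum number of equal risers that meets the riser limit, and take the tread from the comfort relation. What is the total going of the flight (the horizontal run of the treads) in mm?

2641 / 145 = 18.21, so 19 risers are needed.
Each riser is 2641/19 = 139 mm (≤ 145 mm).
From 2R + T = 617: T = 617 − 278 = 339 mm.
Treads = 19 − 1 = 18; going = 18 × 339 = 6102 mm.

6102 mm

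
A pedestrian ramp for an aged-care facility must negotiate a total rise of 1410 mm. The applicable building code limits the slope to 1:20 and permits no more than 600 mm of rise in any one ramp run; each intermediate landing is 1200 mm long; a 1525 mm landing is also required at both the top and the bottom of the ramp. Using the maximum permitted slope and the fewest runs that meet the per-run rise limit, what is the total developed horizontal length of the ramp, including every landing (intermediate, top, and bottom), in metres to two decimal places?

33.65 m

⌈1410/600⌉ = 3 ramp runs. That means 2 intermediate landings.
Ramp run (horizontal) at 1:20: 1410 × 20 = 28200 mm.
Intermediate landings: 2 × 1200 = 2400 mm.
Top and bottom landings: 2 × 1525 = 3050 mm.
Total = 28200 + 2400 + 3050 = 33650 mm.
= 33.65 m.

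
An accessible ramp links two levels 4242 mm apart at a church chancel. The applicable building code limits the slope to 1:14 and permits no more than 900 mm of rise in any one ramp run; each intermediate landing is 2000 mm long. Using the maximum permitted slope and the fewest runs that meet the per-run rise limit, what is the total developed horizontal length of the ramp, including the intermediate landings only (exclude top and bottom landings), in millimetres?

67388 mm

4242 / 900 = 4.713 → round up to 5 ramp runs. That means 4 intermediate landings.
Horizontal run for 4242 mm of rise at 1:14 is 4242 × 14 = 59388 mm.
Intermediate landings: 4 × 2000 = 8000 mm.
Total developed length = 59388 + 8000 = 67388 mm.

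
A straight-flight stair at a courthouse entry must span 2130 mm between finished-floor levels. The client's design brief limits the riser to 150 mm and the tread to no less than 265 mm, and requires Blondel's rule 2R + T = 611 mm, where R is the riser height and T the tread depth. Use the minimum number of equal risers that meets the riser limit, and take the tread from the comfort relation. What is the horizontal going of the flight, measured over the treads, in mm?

At most 150 each: 2130/150 = 14.20, giving 15 risers.
R = 2130 ÷ 15 = 142 mm.
From 2R + T = 611: T = 611 − 284 = 327 mm.
Going = (15 − 1) × 327 = 4578 mm.

4578 mm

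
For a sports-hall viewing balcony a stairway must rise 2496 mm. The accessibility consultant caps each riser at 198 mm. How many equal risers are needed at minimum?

2496 / 198 = 12.61, so 13 risers are needed.

13 risers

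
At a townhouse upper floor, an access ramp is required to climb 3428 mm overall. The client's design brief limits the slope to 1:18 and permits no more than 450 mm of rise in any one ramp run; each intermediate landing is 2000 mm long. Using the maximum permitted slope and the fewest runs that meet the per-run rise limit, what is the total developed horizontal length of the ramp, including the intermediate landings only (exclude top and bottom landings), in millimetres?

75704 mm

3428 / 450 = 7.62, so 8 ramp runs are needed. That means 7 intermediate landings.
Horizontal run for 3428 mm of rise at 1:18 is 3428 × 18 = 61704 mm.
Intermediate landings: 7 × 2000 = 14000 mm.
Developed length = 61704 + 14000 = 75704 mm.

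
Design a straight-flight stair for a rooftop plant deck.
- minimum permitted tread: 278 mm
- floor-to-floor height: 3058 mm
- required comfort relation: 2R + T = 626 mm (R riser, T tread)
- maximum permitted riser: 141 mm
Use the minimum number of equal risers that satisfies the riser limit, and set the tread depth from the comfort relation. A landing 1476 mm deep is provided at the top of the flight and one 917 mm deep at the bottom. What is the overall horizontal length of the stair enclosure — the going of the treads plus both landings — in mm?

9701 mm

3058 / 141 = 21.69, so 22 risers are needed.
Riser R = 3058 / 22 = 139 mm, within the 141 mm limit.
Tread T = 626 − 2 × 139 = 348 mm (≥ 278 mm).
Treads = 22 − 1 = 21; going = 21 × 348 = 7308 mm.
Add landings: 7308 + 1476 + 917 = 9701 mm.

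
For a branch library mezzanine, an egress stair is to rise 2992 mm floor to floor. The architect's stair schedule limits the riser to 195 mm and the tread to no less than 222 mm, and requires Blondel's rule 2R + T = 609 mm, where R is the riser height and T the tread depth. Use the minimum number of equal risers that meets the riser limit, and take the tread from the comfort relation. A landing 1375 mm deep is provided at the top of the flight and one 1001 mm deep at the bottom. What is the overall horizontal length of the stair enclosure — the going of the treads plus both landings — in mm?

⌈2992/195⌉ = 16 risers.
Each riser is 2992/16 = 187 mm (≤ 195 mm).
From 2R + T = 609: T = 609 − 374 = 235 mm.
16 risers give 15 treads; going = 15 × 235 = 3525 mm.
Enclosure = 3525 + 1375 + 1001 = 5901 mm.

5901 mm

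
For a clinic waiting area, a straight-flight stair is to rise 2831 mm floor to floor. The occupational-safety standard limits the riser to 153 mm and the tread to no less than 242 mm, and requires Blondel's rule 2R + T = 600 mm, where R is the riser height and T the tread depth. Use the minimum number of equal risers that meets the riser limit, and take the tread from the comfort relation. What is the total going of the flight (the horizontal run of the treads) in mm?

2831 / 153 = 18.503 → round up to 19 risers.
Riser R = 2831 / 19 = 149 mm, within the 153 mm limit.
T = 600 − 2·149 = 302 mm, which satisfies the 242 mm minimum.
19 risers give 18 treads; going = 18 × 302 = 5436 mm.

5436 mm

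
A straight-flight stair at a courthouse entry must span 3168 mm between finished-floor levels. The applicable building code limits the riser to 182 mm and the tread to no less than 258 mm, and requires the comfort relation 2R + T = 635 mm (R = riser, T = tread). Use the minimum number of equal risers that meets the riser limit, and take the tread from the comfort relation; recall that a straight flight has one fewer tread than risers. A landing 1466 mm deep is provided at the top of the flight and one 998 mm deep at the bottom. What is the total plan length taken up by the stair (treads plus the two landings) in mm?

7275 mm

3168 / 182 = 17.41, so 18 risers are needed.
Each riser is 3168/18 = 176 mm (≤ 182 mm).
Tread T = 635 − 2 × 176 = 283 mm (≥ 258 mm).
18 risers give 17 treads; going = 17 × 283 = 4811 mm.
Enclosure = 4811 + 1466 + 998 = 7275 mm.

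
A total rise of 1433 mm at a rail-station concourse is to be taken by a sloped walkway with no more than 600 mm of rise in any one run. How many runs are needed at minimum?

3 runs

1433 / 600 = 2.388 → round up to 3 ramp runs.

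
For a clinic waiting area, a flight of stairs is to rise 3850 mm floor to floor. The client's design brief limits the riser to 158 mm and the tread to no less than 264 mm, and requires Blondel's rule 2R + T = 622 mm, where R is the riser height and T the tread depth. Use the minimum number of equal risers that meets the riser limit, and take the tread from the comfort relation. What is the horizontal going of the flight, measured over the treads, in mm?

At most 158 each: 3850/158 = 24.37, giving 25 risers.
Riser R = 3850 / 25 = 154 mm, within the 158 mm limit.
T = 622 − 2·154 = 314 mm, which satisfies the 264 mm minimum.
25 risers give 24 treads; going = 24 × 314 = 7536 mm.

7536 mm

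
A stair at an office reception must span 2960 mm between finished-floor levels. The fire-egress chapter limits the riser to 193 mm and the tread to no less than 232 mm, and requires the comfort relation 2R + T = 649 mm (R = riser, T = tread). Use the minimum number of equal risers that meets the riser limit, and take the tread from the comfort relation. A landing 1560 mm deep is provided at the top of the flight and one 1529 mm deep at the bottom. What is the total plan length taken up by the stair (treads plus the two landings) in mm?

2960 / 193 = 15.34, so 16 risers are needed.
Each riser is 2960/16 = 185 mm (≤ 193 mm).
T = 649 − 2·185 = 279 mm, which satisfies the 232 mm minimum.
Treads = 16 − 1 = 15; going = 15 × 279 = 4185 mm.
Add landings: 4185 + 1560 + 1529 = 7274 mm.

7274 mm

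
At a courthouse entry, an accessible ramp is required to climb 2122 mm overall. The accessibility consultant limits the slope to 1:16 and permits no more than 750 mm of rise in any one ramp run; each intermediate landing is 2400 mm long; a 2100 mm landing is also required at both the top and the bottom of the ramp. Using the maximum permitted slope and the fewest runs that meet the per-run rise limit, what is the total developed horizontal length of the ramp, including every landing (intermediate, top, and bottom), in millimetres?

42952 mm

2122 / 750 = 2.83, so 3 ramp runs are needed. That means 2 intermediate landings.
Horizontal run for 2122 mm of rise at 1:16 is 2122 × 16 = 33952 mm.
Intermediate landings: 2 × 2400 = 4800 mm.
Top and bottom landings: 2 × 2100 = 4200 mm.
Total = 33952 + 4800 + 4200 = 42952 mm.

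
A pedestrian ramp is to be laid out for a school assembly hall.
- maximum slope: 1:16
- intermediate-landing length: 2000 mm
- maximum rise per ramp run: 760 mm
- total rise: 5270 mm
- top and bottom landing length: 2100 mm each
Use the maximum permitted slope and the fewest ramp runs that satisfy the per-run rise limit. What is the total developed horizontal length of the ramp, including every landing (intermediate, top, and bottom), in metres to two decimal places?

At most 760 each: 5270/760 = 6.93, giving 7 ramp runs. That means 6 intermediate landings.
Ramp run (horizontal) at 1:16: 5270 × 16 = 84320 mm.
6 intermediate landings contribute 6 × 2000 = 12000 mm.
Top and bottom landings: 2 × 2100 = 4200 mm.
Total = 84320 + 12000 + 4200 = 100520 mm.
= 100.52 m.

100.52 m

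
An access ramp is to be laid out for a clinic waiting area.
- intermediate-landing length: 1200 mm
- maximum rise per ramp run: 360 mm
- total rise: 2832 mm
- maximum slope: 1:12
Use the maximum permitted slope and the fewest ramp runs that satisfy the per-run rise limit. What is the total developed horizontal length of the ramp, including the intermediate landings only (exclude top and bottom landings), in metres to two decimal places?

At most 360 each: 2832/360 = 7.87, giving 8 ramp runs. That means 7 intermediate landings.
Ramp run (horizontal) at 1:12: 2832 × 12 = 33984 mm.
Intermediate landings: 7 × 1200 = 8400 mm.
Total developed length = 33984 + 8400 = 42384 mm.
= 42.38 m.

42.38 m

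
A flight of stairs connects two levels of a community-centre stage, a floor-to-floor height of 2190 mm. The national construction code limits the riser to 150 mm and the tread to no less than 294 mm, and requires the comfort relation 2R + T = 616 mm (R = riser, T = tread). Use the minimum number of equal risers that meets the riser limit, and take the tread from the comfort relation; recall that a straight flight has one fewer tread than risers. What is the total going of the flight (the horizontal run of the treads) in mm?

2190 / 150 = 14.60, so 15 risers are needed.
Riser R = 2190 / 15 = 146 mm, within the 150 mm limit.
Tread T = 616 − 2 × 146 = 324 mm (≥ 294 mm).
Treads = 15 − 1 = 14; going = 14 × 324 = 4536 mm.

4536 mm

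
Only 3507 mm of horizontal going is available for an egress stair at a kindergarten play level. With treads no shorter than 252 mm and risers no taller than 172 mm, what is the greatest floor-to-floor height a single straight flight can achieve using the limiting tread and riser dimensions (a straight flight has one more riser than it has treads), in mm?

Treads that fit: ⌊3507 / 252⌋ = 13.
Risers = treads + 1 = 14.
Maximum height = 14 × 172 = 2408 mm.

2408 mm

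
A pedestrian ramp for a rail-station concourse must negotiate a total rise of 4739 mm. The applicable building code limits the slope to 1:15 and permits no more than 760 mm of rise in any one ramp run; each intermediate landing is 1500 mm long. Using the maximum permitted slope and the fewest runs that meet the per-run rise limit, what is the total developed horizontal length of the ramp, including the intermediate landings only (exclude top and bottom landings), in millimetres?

80085 mm

4739 / 760 = 6.24, so 7 ramp runs are needed. That means 6 intermediate landings.
Horizontal run for 4739 mm of rise at 1:15 is 4739 × 15 = 71085 mm.
Intermediate landings: 6 × 1500 = 9000 mm.
Developed length = 71085 + 9000 = 80085 mm.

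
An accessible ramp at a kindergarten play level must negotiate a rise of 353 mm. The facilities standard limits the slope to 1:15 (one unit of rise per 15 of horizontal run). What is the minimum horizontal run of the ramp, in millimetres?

Run = rise × 15 = 353 × 15 = 5295 mm.

5295 mm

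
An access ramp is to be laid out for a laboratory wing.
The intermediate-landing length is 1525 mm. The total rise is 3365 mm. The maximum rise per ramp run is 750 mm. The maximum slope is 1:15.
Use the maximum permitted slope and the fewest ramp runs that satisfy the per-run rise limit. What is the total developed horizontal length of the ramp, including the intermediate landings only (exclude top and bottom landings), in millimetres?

⌈3365/750⌉ = 5 ramp runs. That means 4 intermediate landings.
Ramp run (horizontal) at 1:15: 3365 × 15 = 50475 mm.
Intermediate landings: 4 × 1525 = 6100 mm.
Total developed length = 50475 + 6100 = 56575 mm.

56575 mm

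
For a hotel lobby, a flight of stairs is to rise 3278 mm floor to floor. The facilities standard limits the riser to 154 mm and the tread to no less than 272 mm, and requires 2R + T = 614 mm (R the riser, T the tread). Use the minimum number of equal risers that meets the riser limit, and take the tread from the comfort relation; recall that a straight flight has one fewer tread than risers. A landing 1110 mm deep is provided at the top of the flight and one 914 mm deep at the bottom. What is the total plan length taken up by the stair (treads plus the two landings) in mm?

8660 mm

3278 / 154 = 21.286 → round up to 22 risers.
R = 3278 ÷ 22 = 149 mm.
T = 614 − 2·149 = 316 mm, which satisfies the 272 mm minimum.
Going = (22 − 1) × 316 = 6636 mm.
Enclosure = 6636 + 1110 + 914 = 8660 mm.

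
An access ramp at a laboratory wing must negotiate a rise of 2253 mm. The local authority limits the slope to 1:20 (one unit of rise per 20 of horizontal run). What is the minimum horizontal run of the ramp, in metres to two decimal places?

At 1:20 the run is 20 × 2253 = 45060 mm.
45060 mm = 45.06 m.

45.06 m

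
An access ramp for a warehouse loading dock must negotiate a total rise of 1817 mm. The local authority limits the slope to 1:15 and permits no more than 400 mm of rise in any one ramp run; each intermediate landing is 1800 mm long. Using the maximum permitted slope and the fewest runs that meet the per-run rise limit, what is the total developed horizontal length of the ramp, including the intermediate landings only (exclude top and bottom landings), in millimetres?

⌈1817/400⌉ = 5 ramp runs. That means 4 intermediate landings.
Horizontal run for 1817 mm of rise at 1:15 is 1817 × 15 = 27255 mm.
Intermediate landings: 4 × 1800 = 7200 mm.
Developed length = 27255 + 7200 = 34455 mm.

34455 mm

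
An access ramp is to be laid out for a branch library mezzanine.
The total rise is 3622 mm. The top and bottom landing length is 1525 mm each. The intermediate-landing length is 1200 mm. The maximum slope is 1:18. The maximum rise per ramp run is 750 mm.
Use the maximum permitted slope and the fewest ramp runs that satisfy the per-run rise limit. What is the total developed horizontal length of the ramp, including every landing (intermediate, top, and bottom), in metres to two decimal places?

73.05 m

⌈3622/750⌉ = 5 ramp runs. That means 4 intermediate landings.
Horizontal run for 3622 mm of rise at 1:18 is 3622 × 18 = 65196 mm.
Intermediate landings: 4 × 1200 = 4800 mm.
Top and bottom landings: 2 × 1525 = 3050 mm.
Total = 65196 + 4800 + 3050 = 73046 mm.
= 73.05 m.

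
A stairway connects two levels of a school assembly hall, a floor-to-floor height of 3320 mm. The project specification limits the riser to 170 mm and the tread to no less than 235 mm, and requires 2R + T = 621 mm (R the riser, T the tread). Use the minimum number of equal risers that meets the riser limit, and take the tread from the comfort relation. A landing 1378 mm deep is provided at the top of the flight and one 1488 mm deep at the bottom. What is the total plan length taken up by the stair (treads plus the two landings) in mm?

8357 mm

3320 / 170 = 19.53, so 20 risers are needed.
Riser R = 3320 / 20 = 166 mm, within the 170 mm limit.
From 2R + T = 621: T = 621 − 332 = 289 mm.
Going = (20 − 1) × 289 = 5491 mm.
Add landings: 5491 + 1378 + 1488 = 8357 mm.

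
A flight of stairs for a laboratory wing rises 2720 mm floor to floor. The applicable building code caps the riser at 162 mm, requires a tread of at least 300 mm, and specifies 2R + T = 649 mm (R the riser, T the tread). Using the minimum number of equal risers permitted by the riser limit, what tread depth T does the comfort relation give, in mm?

329 mm

2720 / 162 = 16.790 → round up to 17 risers.
Riser R = 2720 / 17 = 160 mm, within the 162 mm limit.
T = 649 − 2·160 = 329 mm, which satisfies the 300 mm minimum.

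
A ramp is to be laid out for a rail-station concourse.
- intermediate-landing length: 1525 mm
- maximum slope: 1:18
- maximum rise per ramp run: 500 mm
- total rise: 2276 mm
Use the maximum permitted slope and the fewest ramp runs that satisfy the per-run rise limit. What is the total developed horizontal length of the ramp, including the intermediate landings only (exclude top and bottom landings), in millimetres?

47068 mm

2276 / 500 = 4.55, so 5 ramp runs are needed. That means 4 intermediate landings.
Ramp run (horizontal) at 1:18: 2276 × 18 = 40968 mm.
4 intermediate landings contribute 4 × 1525 = 6100 mm.
Developed length = 40968 + 6100 = 47068 mm.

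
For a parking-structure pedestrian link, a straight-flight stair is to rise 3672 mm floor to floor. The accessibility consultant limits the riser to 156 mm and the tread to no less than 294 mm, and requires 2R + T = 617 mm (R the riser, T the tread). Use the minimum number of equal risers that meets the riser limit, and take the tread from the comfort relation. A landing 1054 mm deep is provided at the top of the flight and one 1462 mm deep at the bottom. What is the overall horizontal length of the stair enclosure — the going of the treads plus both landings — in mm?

9669 mm

3672 / 156 = 23.54, so 24 risers are needed.
R = 3672 ÷ 24 = 153 mm.
T = 617 − 2·153 = 311 mm, which satisfies the 294 mm minimum.
24 risers give 23 treads; going = 23 × 311 = 7153 mm.
Enclosure = 7153 + 1054 + 1462 = 9669 mm.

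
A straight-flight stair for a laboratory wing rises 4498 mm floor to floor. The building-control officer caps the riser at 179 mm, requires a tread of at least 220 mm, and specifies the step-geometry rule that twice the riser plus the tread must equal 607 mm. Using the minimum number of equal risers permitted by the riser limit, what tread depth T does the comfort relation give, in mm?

261 mm

4498 / 179 = 25.13, so 26 risers are needed.
R = 4498 ÷ 26 = 173 mm.
From 2R + T = 607: T = 607 − 346 = 261 mm.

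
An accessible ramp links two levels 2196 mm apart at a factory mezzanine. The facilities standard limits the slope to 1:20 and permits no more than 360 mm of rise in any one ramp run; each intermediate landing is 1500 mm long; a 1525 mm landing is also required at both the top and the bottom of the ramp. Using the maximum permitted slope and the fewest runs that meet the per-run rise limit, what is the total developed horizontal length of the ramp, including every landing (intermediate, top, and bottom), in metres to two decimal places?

55.97 m

2196 / 360 = 6.100 → round up to 7 ramp runs. That means 6 intermediate landings.
Ramp run (horizontal) at 1:20: 2196 × 20 = 43920 mm.
6 intermediate landings contribute 6 × 1500 = 9000 mm.
Top and bottom landings: 2 × 1525 = 3050 mm.
Total = 43920 + 9000 + 3050 = 55970 mm.
= 55.97 m.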